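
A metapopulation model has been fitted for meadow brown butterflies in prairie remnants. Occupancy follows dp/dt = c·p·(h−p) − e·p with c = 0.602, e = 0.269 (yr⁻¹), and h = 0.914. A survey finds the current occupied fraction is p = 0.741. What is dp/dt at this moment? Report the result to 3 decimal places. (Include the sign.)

Colonization term: c·p·(h−p) = 0.602×0.741×0.1730 = 0.07717.
Extinction term: e·p = 0.19933.
dp/dt = 0.07717 − 0.19933 = -0.12216.

-0.122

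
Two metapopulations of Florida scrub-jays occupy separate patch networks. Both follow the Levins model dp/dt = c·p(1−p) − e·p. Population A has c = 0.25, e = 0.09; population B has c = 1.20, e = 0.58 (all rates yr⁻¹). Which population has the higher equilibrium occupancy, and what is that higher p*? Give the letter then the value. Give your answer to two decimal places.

A: p*_A = 1 − 0.09/0.25 = 0.6400.
B: p*_B = 1 − 0.58/1.20 = 0.5167.
A is higher at 0.6400.

A, 0.64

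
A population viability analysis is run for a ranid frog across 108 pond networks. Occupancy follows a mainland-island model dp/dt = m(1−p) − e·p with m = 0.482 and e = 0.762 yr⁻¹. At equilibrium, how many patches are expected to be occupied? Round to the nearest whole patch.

42

p* = m/(m+e) = 0.482/1.2440 = 0.3875.
Expected occupied patches = N × p* = 108 × 0.3875 = 41.85 ≈ 42.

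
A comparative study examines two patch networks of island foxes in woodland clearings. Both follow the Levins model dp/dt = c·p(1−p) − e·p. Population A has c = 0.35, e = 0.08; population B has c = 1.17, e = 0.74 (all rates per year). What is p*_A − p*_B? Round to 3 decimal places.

A: p*_A = 1 − 0.08/0.35 = 0.7714.
B: p*_B = 1 − 0.74/1.17 = 0.3675.
p*_A − p*_B = 0.7714 − 0.3675 = 0.4039.

0.404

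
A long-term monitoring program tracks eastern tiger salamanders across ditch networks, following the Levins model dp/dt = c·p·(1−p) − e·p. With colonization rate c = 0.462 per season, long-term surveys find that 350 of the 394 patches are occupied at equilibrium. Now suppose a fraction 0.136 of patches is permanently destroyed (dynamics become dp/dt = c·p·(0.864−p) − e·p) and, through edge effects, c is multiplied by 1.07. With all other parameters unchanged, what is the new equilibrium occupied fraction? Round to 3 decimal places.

Observed p* = 350/394 = 0.88832.
Balance c(1−p*) = e gives e = 0.462×(1 − 0.88832) = 0.05160.
New p* = 0.864 − e/c = 0.864 − 0.05160/0.49434 = 0.75962.

0.760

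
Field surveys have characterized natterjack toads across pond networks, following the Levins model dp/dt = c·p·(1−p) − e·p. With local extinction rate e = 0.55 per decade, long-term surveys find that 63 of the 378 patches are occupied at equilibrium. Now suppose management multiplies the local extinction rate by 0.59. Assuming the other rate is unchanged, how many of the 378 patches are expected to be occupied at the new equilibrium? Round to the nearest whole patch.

192

Observed p* = 63/378 = 0.16667.
Balance c(1−p*) = e gives c = e/(1 − 0.16667) = 0.55/0.83333 = 0.66000.
New p* = 1 − e/c = 1 − 0.32450/0.66000 = 0.50833.
Expected occupied = 378 × 0.50833 = 192.15 ≈ 192.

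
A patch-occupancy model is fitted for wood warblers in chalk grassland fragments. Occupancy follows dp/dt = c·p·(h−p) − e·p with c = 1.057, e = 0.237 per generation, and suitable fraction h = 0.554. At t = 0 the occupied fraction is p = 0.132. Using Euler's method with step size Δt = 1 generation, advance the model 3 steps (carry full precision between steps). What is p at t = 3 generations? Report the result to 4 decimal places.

Update rule: p ← p + [c·p·(h−p) − e·p]·Δt with Δt = 1.
p: 0.13200 → 0.15960  (Δp = +0.02760)
p: 0.15960 → 0.18830  (Δp = +0.02871)
p: 0.18830 → 0.21646  (Δp = +0.02816)

0.2165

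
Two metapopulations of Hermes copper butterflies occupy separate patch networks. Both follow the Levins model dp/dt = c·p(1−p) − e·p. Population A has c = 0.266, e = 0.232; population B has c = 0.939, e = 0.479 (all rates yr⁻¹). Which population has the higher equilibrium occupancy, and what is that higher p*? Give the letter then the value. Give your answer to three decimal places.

A: p*_A = 1 − 0.232/0.266 = 0.1278.
B: p*_B = 1 − 0.479/0.939 = 0.4899.
B is higher at 0.4899.

B, 0.490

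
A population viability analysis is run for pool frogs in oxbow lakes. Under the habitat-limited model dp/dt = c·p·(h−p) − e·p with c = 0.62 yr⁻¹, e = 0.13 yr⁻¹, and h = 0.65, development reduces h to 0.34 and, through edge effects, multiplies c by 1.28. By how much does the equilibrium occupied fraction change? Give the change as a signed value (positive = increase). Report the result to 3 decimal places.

Before: p* = h − e/c = 0.65 − 0.13/0.62 = 0.65 − 0.2097 = 0.4403.
After: c = 0.7936, e = 0.13, h = 0.34; p* = 0.34 − 0.13/0.7936 = 0.1762.
Δp* = 0.1762 − 0.4403 = -0.2641.

-0.264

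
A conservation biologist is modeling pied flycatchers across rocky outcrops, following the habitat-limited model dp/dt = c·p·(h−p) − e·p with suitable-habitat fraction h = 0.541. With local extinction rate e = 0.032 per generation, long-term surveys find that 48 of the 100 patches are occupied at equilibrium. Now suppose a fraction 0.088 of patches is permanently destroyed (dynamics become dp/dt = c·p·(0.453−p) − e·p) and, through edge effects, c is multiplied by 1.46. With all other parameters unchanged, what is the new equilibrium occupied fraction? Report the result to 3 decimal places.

Observed p* = 48/100 = 0.48000.
Balance c(h−p*) = e gives c = e/(0.541 − 0.48000) = 0.032/0.06100 = 0.52459.
New p* = 0.453 − e/c = 0.453 − 0.03200/0.76590 = 0.41122.

0.411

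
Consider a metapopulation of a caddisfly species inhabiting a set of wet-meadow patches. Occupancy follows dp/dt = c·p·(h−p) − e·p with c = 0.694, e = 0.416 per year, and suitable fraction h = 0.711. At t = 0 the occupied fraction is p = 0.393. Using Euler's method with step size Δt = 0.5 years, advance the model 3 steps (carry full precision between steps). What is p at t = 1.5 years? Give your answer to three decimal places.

0.301

Update rule: p ← p + [c·p·(h−p) − e·p]·Δt with Δt = 0.5.
  1  |  dp/dt·Δt = -0.038378  |  p_1 = 0.354622
  2  |  dp/dt·Δt = -0.029908  |  p_2 = 0.324714
  3  |  dp/dt·Δt = -0.024015  |  p_3 = 0.300699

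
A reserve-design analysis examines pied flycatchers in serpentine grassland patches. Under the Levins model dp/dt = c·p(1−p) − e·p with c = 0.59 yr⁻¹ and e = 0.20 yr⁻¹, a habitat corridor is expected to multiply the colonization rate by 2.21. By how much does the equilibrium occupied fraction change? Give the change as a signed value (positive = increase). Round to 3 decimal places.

0.186

Before: p* = 1 − 0.20/0.59 = 0.6610.
After the change, c = 1.3039, e = 0.2, so p* = 1 − 0.2/1.3039 = 0.8466.
Δp* = 0.8466 − 0.6610 = +0.1856.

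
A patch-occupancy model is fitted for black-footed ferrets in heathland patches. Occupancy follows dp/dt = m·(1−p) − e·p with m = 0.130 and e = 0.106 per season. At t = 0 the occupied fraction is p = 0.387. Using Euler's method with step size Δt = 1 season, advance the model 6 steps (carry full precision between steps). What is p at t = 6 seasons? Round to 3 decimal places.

0.518

Update rule: p ← p + [m·(1−p) − e·p]·Δt with Δt = 1.
p: 0.38700 → 0.42567  (Δp = +0.03867)
p: 0.42567 → 0.45521  (Δp = +0.02954)
p: 0.45521 → 0.47778  (Δp = +0.02257)
p: 0.47778 → 0.49502  (Δp = +0.01724)
p: 0.49502 → 0.50820  (Δp = +0.01317)
p: 0.50820 → 0.51826  (Δp = +0.01007)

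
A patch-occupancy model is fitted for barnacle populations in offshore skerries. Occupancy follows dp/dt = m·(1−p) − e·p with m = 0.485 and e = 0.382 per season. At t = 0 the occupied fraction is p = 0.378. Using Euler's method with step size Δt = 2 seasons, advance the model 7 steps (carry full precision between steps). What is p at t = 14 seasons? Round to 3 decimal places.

Update rule: p ← p + [m·(1−p) − e·p]·Δt with Δt = 2.
p: 0.37800 → 0.69255  (Δp = +0.31455)
p: 0.69255 → 0.46167  (Δp = -0.23088)
p: 0.46167 → 0.63113  (Δp = +0.16946)
p: 0.63113 → 0.50675  (Δp = -0.12439)
p: 0.50675 → 0.59805  (Δp = +0.09130)
p: 0.59805 → 0.53103  (Δp = -0.06701)
p: 0.53103 → 0.58022  (Δp = +0.04919)

0.580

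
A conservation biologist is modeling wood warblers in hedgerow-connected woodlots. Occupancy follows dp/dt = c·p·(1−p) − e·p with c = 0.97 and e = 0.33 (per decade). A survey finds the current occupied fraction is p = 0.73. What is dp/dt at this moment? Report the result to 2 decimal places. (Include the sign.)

-0.05

Colonization term: c·p·(1−p) = 0.97×0.73×0.2700 = 0.19119.
Extinction term: e·p = 0.24090.
dp/dt = 0.19119 − 0.24090 = -0.04971.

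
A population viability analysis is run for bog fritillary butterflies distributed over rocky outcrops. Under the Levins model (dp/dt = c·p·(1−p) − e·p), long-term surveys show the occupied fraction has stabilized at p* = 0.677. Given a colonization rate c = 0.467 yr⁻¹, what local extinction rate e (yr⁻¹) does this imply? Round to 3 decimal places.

At equilibrium c(1−p*) = e.
e = 0.467 × (1 − 0.677) = 0.467 × 0.3230 = 0.1508.

0.151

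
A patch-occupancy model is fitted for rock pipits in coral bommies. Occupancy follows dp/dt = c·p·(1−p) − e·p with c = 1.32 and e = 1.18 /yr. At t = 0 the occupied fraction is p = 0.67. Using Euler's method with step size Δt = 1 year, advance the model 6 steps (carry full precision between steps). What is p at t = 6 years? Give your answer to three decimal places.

Update rule: p ← p + [c·p·(1−p) − e·p]·Δt with Δt = 1.
t = 1: p = 0.67000 + (-0.49875) = 0.17125
t = 2: p = 0.17125 + (-0.01474) = 0.15652
t = 3: p = 0.15652 + (-0.01042) = 0.14609
t = 4: p = 0.14609 + (-0.00772) = 0.13837
t = 5: p = 0.13837 + (-0.00590) = 0.13247
t = 6: p = 0.13247 + (-0.00462) = 0.12785

0.128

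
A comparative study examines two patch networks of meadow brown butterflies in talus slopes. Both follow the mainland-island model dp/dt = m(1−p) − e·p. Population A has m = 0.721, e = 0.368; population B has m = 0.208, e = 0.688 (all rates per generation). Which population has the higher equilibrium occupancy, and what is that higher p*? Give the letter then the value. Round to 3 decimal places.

A: p*_A = m/(m+e) = 0.721/1.0890 = 0.6621.
B: p*_B = 0.208/0.8960 = 0.2321.
A is higher at 0.6621.

A, 0.662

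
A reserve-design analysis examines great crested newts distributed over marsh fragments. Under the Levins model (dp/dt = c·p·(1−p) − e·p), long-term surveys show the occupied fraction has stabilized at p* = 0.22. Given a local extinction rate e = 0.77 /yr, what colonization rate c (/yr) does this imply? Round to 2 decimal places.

At equilibrium c(1−p*) = e, so c = e/(1−p*).
c = 0.77/(1 − 0.22) = 0.77/0.7800 = 0.9872.

0.99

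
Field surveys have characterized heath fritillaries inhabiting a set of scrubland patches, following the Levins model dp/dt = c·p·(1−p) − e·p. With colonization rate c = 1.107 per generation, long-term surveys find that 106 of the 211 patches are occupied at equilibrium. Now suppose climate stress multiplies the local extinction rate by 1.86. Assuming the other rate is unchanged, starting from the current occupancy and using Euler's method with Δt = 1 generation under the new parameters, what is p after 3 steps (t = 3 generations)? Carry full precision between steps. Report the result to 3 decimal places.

0.178

Observed p* = 106/211 = 0.50237.
Balance c(1−p*) = e gives e = 1.107×(1 − 0.50237) = 0.55088.
Starting from p₀ = 0.50237; update p ← p + (dp/dt)·Δt with the new parameters.
  1  |  dp/dt·Δt = -0.238000  |  p_1 = 0.264370
  2  |  dp/dt·Δt = -0.055594  |  p_2 = 0.208776
  3  |  dp/dt·Δt = -0.031055  |  p_3 = 0.177721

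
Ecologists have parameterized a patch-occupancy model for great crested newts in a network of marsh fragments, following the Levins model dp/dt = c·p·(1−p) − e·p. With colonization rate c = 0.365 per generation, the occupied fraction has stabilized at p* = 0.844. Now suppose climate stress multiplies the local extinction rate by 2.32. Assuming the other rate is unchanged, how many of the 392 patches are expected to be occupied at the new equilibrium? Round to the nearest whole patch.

Balance c(1−p*) = e gives e = 0.365×(1 − 0.84400) = 0.05694.
New p* = 1 − e/c = 1 − 0.13210/0.36500 = 0.63808.
Expected occupied = 392 × 0.63808 = 250.13 ≈ 250.

250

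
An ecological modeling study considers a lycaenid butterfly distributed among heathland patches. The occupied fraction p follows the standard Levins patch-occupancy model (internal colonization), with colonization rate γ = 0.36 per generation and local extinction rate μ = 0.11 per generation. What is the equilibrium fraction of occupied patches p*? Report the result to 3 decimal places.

0.694

At equilibrium, colonization balances extinction: γ·p*·(1−p*) = μ·p*.
So p* = 1 − μ/γ = 1 − 0.11/0.36 = 1 − 0.3056 = 0.6944.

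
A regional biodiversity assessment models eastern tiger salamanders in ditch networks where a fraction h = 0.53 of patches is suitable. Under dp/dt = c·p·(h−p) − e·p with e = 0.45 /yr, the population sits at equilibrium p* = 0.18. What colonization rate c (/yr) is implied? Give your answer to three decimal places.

At equilibrium c(h−p*) = e, so c = e/(h−p*).
c = 0.45/(0.53 − 0.18) = 0.45/0.3500 = 1.2857.

1.286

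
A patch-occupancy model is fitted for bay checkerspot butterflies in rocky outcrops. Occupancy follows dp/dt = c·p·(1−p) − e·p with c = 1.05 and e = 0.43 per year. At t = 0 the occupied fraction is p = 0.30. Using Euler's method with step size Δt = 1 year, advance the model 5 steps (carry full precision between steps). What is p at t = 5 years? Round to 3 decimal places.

0.580

Update rule: p ← p + [c·p·(1−p) − e·p]·Δt with Δt = 1.
t = 1: p = 0.30000 + (+0.09150) = 0.39150
t = 2: p = 0.39150 + (+0.08179) = 0.47329
t = 3: p = 0.47329 + (+0.05823) = 0.53153
t = 4: p = 0.53153 + (+0.03290) = 0.56443
t = 5: p = 0.56443 + (+0.01544) = 0.57987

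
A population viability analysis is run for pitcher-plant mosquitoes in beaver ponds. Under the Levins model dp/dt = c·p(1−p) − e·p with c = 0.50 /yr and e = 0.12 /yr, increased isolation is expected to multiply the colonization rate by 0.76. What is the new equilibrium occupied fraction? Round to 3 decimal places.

0.684

Before: p* = 1 − 0.12/0.50 = 0.7600.
After the change, c = 0.38, e = 0.12, so p* = 1 − 0.12/0.38 = 0.6842.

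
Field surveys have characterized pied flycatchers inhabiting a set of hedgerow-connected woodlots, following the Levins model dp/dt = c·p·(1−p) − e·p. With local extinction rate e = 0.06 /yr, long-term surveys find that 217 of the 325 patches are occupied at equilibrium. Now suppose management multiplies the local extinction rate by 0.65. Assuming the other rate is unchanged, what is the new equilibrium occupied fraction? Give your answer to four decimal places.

0.7840

Observed p* = 217/325 = 0.66769.
Balance c(1−p*) = e gives c = e/(1 − 0.66769) = 0.06/0.33231 = 0.18055.
New p* = 1 − e/c = 1 − 0.03900/0.18055 = 0.78399.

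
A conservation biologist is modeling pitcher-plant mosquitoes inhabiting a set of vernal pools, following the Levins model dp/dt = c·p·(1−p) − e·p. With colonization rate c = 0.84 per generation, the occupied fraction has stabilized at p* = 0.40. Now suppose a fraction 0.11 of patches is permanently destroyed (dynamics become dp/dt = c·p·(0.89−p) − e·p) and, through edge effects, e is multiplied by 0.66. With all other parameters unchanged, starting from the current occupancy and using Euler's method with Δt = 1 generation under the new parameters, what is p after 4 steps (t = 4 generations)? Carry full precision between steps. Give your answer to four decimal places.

Balance c(1−p*) = e gives e = 0.84×(1 − 0.40000) = 0.50400.
Starting from p₀ = 0.40000; update p ← p + (dp/dt)·Δt with the new parameters.
p: 0.40000 → 0.43158  (Δp = +0.03158)
p: 0.43158 → 0.45421  (Δp = +0.02263)
p: 0.45421 → 0.46939  (Δp = +0.01518)
p: 0.46939 → 0.47909  (Δp = +0.00970)

0.4791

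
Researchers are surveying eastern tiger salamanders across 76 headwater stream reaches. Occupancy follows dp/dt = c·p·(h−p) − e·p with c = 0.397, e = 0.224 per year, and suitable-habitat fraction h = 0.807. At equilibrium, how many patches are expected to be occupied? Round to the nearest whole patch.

18

p* = h − e/c = 0.807 − 0.5642 = 0.2428.
Expected occupied patches = N × p* = 76 × 0.2428 = 18.45 ≈ 18.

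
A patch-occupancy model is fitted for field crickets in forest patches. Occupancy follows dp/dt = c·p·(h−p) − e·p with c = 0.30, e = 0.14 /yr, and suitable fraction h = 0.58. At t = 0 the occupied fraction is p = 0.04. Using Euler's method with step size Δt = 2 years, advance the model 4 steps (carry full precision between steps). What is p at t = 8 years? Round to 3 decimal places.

Update rule: p ← p + [c·p·(h−p) − e·p]·Δt with Δt = 2.
p: 0.04000 → 0.04176  (Δp = +0.00176)
p: 0.04176 → 0.04355  (Δp = +0.00179)
p: 0.04355 → 0.04538  (Δp = +0.00182)
p: 0.04538 → 0.04723  (Δp = +0.00185)

0.047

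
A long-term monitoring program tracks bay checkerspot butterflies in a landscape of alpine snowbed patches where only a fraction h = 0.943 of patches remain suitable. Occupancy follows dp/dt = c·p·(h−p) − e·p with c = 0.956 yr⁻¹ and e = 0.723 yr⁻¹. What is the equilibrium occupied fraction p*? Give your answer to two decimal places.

Setting dp/dt = 0 and dividing by p* gives c·(h−p*) = e.
So p* = h − e/c = 0.943 − 0.723/0.956 = 0.943 − 0.7563 = 0.1867.

0.19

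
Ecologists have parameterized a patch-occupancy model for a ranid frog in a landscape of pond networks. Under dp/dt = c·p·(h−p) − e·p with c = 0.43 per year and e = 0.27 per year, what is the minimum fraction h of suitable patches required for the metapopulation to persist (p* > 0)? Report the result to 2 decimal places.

p* = h − e/c is positive only when h > e/c.
h_min = e/c = 0.27/0.43 = 0.6279.

0.63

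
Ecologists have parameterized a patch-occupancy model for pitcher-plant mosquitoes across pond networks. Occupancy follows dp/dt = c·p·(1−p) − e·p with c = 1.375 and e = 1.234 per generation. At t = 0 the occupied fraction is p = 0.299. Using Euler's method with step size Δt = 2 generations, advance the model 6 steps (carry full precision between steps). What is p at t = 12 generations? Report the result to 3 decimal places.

0.107

Update rule: p ← p + [c·p·(1−p) − e·p]·Δt with Δt = 2.
step 1: Δp = -0.16153, p = 0.13747
step 2: Δp = -0.01320, p = 0.12426
step 3: Δp = -0.00742, p = 0.11684
step 4: Δp = -0.00459, p = 0.11225
step 5: Δp = -0.00300, p = 0.10925
step 6: Δp = -0.00202, p = 0.10724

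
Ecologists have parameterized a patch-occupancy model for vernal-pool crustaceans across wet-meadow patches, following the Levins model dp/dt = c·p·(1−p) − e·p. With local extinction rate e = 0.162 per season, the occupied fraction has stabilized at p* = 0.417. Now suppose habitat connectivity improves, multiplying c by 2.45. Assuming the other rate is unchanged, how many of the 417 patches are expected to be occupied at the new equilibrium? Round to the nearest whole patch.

Balance c(1−p*) = e gives c = e/(1 − 0.41700) = 0.162/0.58300 = 0.27787.
New p* = 1 − e/c = 1 − 0.16200/0.68078 = 0.76204.
Expected occupied = 417 × 0.76204 = 317.77 ≈ 318.

318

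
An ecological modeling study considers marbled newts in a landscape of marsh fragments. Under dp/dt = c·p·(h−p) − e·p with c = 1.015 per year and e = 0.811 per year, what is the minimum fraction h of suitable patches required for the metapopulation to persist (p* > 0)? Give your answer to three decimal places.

0.799

p* = h − e/c is positive only when h > e/c.
h_min = e/c = 0.811/1.015 = 0.7990.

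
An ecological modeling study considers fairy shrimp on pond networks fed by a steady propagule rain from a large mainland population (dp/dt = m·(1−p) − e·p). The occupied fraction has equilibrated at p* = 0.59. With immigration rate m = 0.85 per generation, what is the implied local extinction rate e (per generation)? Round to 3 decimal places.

At equilibrium m(1−p*) = e·p*, so e = m(1−p*)/p*.
e = 0.85 × 0.4100 / 0.59 = 0.5907.

0.591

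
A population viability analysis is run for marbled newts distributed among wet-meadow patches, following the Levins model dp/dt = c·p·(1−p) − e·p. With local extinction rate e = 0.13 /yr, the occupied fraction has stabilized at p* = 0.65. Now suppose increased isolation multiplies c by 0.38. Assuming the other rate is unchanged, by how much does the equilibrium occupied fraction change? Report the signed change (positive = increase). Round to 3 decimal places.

Balance c(1−p*) = e gives c = e/(1 − 0.65000) = 0.13/0.35000 = 0.37143.
New p* = 1 − e/c = 1 − 0.13000/0.14114 = 0.07893.
Δp* = 0.07893 − 0.65000 = -0.57107.

-0.571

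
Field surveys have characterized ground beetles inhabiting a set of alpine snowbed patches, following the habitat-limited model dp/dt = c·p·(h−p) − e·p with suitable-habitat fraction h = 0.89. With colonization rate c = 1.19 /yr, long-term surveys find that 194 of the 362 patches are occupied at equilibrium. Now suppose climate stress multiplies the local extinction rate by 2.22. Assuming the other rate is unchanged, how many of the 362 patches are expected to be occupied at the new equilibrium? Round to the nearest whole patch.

38

Observed p* = 194/362 = 0.53591.
Balance c(h−p*) = e gives e = 1.19×(0.89 − 0.53591) = 0.42137.
New p* = 0.89 − e/c = 0.89 − 0.93544/1.19000 = 0.10392.
Expected occupied = 362 × 0.10392 = 37.62 ≈ 38.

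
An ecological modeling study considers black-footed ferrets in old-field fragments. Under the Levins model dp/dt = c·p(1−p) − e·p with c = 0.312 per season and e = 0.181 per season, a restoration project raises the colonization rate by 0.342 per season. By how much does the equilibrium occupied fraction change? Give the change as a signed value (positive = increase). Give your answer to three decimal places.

Before: p* = 1 − 0.181/0.312 = 0.4199.
After the change, c = 0.654, e = 0.181, so p* = 1 − 0.181/0.654 = 0.7232.
Δp* = 0.7232 − 0.4199 = +0.3034.

0.303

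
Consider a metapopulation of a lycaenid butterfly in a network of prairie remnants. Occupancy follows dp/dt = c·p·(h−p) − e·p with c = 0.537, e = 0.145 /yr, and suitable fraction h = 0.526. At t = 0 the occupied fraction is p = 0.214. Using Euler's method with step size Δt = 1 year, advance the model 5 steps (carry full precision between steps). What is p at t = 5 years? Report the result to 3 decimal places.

0.234

Update rule: p ← p + [c·p·(h−p) − e·p]·Δt with Δt = 1.
p: 0.21400 → 0.21882  (Δp = +0.00482)
p: 0.21882 → 0.22319  (Δp = +0.00437)
p: 0.22319 → 0.22712  (Δp = +0.00393)
p: 0.22712 → 0.23064  (Δp = +0.00352)
p: 0.23064 → 0.23378  (Δp = +0.00314)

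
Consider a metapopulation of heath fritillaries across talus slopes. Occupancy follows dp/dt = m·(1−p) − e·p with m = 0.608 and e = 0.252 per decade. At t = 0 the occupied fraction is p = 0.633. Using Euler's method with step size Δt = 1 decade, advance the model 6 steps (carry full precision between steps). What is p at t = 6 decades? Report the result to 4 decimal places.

0.7070

Update rule: p ← p + [m·(1−p) − e·p]·Δt with Δt = 1.
  1  |  dp/dt·Δt = +0.063620  |  p_1 = 0.696620
  2  |  dp/dt·Δt = +0.008907  |  p_2 = 0.705527
  3  |  dp/dt·Δt = +0.001247  |  p_3 = 0.706774
  4  |  dp/dt·Δt = +0.000175  |  p_4 = 0.706948
  5  |  dp/dt·Δt = +0.000024  |  p_5 = 0.706973
  6  |  dp/dt·Δt = +0.000003  |  p_6 = 0.706976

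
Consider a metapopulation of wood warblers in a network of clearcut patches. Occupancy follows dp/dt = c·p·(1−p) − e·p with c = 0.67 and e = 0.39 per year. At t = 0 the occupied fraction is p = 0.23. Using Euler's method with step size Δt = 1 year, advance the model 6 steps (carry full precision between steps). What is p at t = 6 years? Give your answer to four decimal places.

0.3681

Update rule: p ← p + [c·p·(1−p) − e·p]·Δt with Δt = 1.
  1  |  dp/dt·Δt = +0.028957  |  p_1 = 0.258957
  2  |  dp/dt·Δt = +0.027579  |  p_2 = 0.286536
  3  |  dp/dt·Δt = +0.025221  |  p_3 = 0.311757
  4  |  dp/dt·Δt = +0.022173  |  p_4 = 0.333930
  5  |  dp/dt·Δt = +0.018789  |  p_5 = 0.352719
  6  |  dp/dt·Δt = +0.015406  |  p_6 = 0.368125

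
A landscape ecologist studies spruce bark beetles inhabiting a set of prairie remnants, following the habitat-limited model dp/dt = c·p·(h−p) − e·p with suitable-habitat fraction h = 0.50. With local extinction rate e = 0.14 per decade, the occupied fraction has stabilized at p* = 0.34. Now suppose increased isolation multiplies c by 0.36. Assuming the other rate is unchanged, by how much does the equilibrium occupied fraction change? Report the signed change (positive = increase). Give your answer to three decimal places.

Balance c(h−p*) = e gives c = e/(0.5 − 0.34000) = 0.14/0.16000 = 0.87500.
New p* = 0.5 − e/c = 0.5 − 0.14000/0.31500 = 0.05556.
Δp* = 0.05556 − 0.34000 = -0.28444.

-0.284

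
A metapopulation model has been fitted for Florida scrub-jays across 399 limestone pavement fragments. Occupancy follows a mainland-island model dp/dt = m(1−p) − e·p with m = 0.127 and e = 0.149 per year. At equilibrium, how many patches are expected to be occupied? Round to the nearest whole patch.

184

p* = m/(m+e) = 0.127/0.2760 = 0.4601.
Expected occupied patches = N × p* = 399 × 0.4601 = 183.60 ≈ 184.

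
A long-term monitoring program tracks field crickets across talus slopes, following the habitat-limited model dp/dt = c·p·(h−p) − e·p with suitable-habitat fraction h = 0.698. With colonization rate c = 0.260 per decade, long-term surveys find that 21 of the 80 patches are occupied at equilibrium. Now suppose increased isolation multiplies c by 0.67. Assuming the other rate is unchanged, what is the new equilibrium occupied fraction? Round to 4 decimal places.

Observed p* = 21/80 = 0.26250.
Balance c(h−p*) = e gives e = 0.260×(0.698 − 0.26250) = 0.11323.
New p* = 0.698 − e/c = 0.698 − 0.11323/0.17420 = 0.04800.

0.0480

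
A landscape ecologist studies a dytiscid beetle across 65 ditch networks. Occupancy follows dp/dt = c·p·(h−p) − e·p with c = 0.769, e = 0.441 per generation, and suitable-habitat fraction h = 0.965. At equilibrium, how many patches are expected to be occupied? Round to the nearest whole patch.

p* = h − e/c = 0.965 − 0.5735 = 0.3915.
Expected occupied patches = N × p* = 65 × 0.3915 = 25.45 ≈ 25.

25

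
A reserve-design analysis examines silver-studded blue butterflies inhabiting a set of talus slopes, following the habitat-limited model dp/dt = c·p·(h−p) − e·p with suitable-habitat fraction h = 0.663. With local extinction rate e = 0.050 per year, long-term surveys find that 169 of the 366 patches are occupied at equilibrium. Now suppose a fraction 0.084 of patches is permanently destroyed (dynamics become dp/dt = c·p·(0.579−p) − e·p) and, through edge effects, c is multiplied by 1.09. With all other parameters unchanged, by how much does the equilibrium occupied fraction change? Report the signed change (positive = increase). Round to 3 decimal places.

Observed p* = 169/366 = 0.46175.
Balance c(h−p*) = e gives c = e/(0.663 − 0.46175) = 0.050/0.20125 = 0.24845.
New p* = 0.579 − e/c = 0.579 − 0.05000/0.27081 = 0.39437.
Δp* = 0.39437 − 0.46175 = -0.06738.

-0.067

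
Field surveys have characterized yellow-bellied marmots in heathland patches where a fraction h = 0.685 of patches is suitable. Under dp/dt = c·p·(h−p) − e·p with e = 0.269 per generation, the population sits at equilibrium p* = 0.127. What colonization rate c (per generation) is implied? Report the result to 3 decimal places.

0.482

At equilibrium c(h−p*) = e, so c = e/(h−p*).
c = 0.269/(0.685 − 0.127) = 0.269/0.5580 = 0.4821.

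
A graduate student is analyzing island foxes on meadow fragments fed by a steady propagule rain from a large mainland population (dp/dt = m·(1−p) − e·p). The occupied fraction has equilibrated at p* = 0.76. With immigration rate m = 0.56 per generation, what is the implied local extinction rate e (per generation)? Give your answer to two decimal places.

0.18

At equilibrium m(1−p*) = e·p*, so e = m(1−p*)/p*.
e = 0.56 × 0.2400 / 0.76 = 0.1768.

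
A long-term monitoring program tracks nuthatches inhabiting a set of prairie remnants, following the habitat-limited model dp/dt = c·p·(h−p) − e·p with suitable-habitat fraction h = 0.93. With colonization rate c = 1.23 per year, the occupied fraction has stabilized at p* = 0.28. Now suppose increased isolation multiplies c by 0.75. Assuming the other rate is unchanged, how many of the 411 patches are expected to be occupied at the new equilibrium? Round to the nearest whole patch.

26

Balance c(h−p*) = e gives e = 1.23×(0.93 − 0.28000) = 0.79950.
New p* = 0.93 − e/c = 0.93 − 0.79950/0.92250 = 0.06333.
Expected occupied = 411 × 0.06333 = 26.03 ≈ 26.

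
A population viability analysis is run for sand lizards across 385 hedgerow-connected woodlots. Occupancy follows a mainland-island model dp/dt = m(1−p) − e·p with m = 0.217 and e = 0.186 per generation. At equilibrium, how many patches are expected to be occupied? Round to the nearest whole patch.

p* = m/(m+e) = 0.217/0.4030 = 0.5385.
Expected occupied patches = N × p* = 385 × 0.5385 = 207.31 ≈ 207.

207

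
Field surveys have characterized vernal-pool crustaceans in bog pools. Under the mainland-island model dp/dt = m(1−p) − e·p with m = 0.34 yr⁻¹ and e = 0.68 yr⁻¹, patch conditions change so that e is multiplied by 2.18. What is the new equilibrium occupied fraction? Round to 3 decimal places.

Before: p* = 0.34/(0.34+0.68) = 0.3333.
After: m = 0.34, e = 1.4824; p* = 0.34/1.8224 = 0.1866.

0.187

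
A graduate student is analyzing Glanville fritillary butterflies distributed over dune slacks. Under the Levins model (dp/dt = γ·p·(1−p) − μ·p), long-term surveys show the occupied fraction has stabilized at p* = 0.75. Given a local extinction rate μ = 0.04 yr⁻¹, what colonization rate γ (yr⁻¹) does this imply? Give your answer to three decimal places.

0.160

At equilibrium γ(1−p*) = μ, so γ = μ/(1−p*).
γ = 0.04/(1 − 0.75) = 0.04/0.2500 = 0.1600.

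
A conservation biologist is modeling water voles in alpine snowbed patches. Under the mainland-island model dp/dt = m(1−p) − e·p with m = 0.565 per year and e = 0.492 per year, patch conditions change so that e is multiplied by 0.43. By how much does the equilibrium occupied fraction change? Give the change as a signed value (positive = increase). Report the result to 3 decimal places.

Before: p* = 0.565/(0.565+0.492) = 0.5345.
After: m = 0.565, e = 0.21156; p* = 0.565/0.7766 = 0.7276.
Δp* = 0.7276 − 0.5345 = +0.1930.

0.193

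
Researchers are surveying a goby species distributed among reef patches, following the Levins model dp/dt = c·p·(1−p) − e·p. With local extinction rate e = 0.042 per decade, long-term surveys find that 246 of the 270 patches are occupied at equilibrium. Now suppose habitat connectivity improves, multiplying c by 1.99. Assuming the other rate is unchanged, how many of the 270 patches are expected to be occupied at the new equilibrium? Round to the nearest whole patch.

Observed p* = 246/270 = 0.91111.
Balance c(1−p*) = e gives c = e/(1 − 0.91111) = 0.042/0.08889 = 0.47249.
New p* = 1 − e/c = 1 − 0.04200/0.94026 = 0.95533.
Expected occupied = 270 × 0.95533 = 257.94 ≈ 258.

258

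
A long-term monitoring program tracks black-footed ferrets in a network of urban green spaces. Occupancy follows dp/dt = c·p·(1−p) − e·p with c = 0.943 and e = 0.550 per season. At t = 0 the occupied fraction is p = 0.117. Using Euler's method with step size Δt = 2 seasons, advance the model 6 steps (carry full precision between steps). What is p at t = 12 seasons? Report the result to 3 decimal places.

Update rule: p ← p + [c·p·(1−p) − e·p]·Δt with Δt = 2.
p: 0.11700 → 0.18314  (Δp = +0.06614)
p: 0.18314 → 0.26384  (Δp = +0.08069)
p: 0.26384 → 0.33993  (Δp = +0.07609)
p: 0.33993 → 0.38918  (Δp = +0.04925)
p: 0.38918 → 0.40942  (Δp = +0.02024)
p: 0.40942 → 0.41508  (Δp = +0.00566)

0.415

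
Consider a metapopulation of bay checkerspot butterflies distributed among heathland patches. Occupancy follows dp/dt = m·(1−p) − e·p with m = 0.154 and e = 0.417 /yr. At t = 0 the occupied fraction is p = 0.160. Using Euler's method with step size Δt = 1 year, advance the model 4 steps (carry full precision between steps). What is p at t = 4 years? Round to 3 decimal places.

0.266

Update rule: p ← p + [m·(1−p) − e·p]·Δt with Δt = 1.
step 1: Δp = +0.06264, p = 0.22264
step 2: Δp = +0.02687, p = 0.24951
step 3: Δp = +0.01153, p = 0.26104
step 4: Δp = +0.00495, p = 0.26599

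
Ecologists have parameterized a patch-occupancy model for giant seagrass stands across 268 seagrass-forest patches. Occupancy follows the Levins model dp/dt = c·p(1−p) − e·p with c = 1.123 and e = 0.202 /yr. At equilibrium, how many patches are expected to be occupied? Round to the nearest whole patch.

p* = 1 − e/c = 1 − 0.202/1.123 = 0.8201.
Expected occupied patches = N × p* = 268 × 0.8201 = 219.79 ≈ 220.

220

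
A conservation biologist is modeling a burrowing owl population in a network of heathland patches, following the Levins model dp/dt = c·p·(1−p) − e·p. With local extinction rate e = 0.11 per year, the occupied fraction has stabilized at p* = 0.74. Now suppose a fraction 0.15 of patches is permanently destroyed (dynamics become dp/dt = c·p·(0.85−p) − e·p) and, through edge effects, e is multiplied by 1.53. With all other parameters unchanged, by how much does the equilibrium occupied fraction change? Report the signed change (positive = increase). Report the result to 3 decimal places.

Balance c(1−p*) = e gives c = e/(1 − 0.74000) = 0.11/0.26000 = 0.42308.
New p* = 0.85 − e/c = 0.85 − 0.16830/0.42308 = 0.45220.
Δp* = 0.45220 − 0.74000 = -0.28780.

-0.288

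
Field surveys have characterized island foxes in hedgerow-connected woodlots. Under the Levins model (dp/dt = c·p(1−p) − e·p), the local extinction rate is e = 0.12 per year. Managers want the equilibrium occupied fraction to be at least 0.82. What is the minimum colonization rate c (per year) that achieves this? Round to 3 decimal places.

p* = 1 − e/c ≥ 0.82 requires e/c ≤ 0.1800, i.e. c ≥ e/0.1800.
c_min = 0.12/0.1800 = 0.6667.

0.667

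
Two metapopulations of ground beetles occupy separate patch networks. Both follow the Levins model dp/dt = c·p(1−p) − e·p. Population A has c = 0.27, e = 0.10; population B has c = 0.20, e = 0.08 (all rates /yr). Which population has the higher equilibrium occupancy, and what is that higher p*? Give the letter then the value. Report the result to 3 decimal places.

A, 0.630

A: p*_A = 1 − 0.10/0.27 = 0.6296.
B: p*_B = 1 − 0.08/0.20 = 0.6000.
A is higher at 0.6296.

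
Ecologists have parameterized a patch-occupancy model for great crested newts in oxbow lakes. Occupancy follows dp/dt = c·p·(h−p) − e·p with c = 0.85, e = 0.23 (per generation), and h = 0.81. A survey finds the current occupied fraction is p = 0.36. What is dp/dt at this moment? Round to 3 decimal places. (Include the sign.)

Colonization term: c·p·(h−p) = 0.85×0.36×0.4500 = 0.13770.
Extinction term: e·p = 0.08280.
dp/dt = 0.13770 − 0.08280 = 0.05490.

0.055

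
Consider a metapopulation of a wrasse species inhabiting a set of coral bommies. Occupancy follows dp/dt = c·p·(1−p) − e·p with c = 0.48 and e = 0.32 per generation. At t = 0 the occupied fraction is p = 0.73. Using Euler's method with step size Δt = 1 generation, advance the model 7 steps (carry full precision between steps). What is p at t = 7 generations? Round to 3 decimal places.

Update rule: p ← p + [c·p·(1−p) − e·p]·Δt with Δt = 1.
t = 1: p = 0.73000 + (-0.13899) = 0.59101
t = 2: p = 0.59101 + (-0.07310) = 0.51791
t = 3: p = 0.51791 + (-0.04589) = 0.47202
t = 4: p = 0.47202 + (-0.03142) = 0.44060
t = 5: p = 0.44060 + (-0.02269) = 0.41792
t = 6: p = 0.41792 + (-0.01697) = 0.40095
t = 7: p = 0.40095 + (-0.01301) = 0.38794

0.388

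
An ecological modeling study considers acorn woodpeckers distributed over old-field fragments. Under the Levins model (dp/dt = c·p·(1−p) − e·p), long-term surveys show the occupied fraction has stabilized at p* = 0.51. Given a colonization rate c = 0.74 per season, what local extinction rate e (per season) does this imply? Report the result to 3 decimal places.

0.363

At equilibrium c(1−p*) = e.
e = 0.74 × (1 − 0.51) = 0.74 × 0.4900 = 0.3626.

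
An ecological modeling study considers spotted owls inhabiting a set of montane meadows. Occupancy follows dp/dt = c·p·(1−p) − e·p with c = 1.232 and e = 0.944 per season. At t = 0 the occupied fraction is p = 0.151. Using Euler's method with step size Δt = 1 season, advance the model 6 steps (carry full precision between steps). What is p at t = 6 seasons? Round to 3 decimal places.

0.216

Update rule: p ← p + [c·p·(1−p) − e·p]·Δt with Δt = 1.
step 1: Δp = +0.01540, p = 0.16640
step 2: Δp = +0.01381, p = 0.18021
step 3: Δp = +0.01189, p = 0.19210
step 4: Δp = +0.00986, p = 0.20196
step 5: Δp = +0.00791, p = 0.20987
step 6: Δp = +0.00618, p = 0.21605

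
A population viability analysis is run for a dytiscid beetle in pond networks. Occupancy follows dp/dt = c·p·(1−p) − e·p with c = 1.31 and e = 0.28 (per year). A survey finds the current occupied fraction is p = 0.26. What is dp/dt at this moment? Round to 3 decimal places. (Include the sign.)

Colonization term: c·p·(1−p) = 1.31×0.26×0.7400 = 0.25204.
Extinction term: e·p = 0.07280.
dp/dt = 0.25204 − 0.07280 = 0.17924.

0.179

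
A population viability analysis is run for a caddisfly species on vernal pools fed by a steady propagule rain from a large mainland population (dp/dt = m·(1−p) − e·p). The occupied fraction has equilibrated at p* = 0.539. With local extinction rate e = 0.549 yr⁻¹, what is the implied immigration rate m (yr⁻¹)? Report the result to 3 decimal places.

0.642

At equilibrium m(1−p*) = e·p*, so m = e·p*/(1−p*).
m = 0.549 × 0.539 / 0.4610 = 0.2959/0.4610 = 0.6419.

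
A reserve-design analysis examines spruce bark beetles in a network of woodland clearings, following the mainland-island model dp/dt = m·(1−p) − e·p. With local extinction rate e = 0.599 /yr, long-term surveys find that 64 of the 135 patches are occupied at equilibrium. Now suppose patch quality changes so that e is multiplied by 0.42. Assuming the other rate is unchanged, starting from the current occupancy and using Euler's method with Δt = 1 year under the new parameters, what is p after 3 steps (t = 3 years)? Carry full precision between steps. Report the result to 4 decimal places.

Observed p* = 64/135 = 0.47407.
Balance m(1−p*) = e·p* gives m = e·p*/(1−p*) = 0.599×0.47407/0.52593 = 0.53994.
Starting from p₀ = 0.47407; update p ← p + (dp/dt)·Δt with the new parameters.
t = 1: p = 0.47407 + (+0.16470) = 0.63878
t = 2: p = 0.63878 + (+0.03434) = 0.67311
t = 3: p = 0.67311 + (+0.00716) = 0.68027

0.6803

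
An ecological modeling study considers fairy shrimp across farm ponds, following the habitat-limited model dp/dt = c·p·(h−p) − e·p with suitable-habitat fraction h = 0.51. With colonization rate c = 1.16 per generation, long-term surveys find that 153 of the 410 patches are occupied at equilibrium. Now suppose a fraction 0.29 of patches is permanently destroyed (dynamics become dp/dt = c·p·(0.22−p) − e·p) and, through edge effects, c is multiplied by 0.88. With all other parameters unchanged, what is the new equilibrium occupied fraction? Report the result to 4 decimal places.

Observed p* = 153/410 = 0.37317.
Balance c(h−p*) = e gives e = 1.16×(0.51 − 0.37317) = 0.15872.
New p* = 0.22 − e/c = 0.22 − 0.15872/1.02080 = 0.06451.

0.0645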